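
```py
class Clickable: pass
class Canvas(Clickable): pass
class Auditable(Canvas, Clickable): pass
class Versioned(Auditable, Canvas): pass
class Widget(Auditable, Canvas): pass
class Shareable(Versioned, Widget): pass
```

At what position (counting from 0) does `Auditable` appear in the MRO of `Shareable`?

L[Shareable] = Shareable + merge(L[Versioned], L[Widget], [Versioned Widget])
  take Versioned:  [Versioned Auditable Canvas Clickable object] + [Widget Auditable Canvas Clickable object] + [Versioned Widget]
  take Widget:  [Auditable Canvas Clickable object] + [Widget Auditable Canvas Clickable object] + [Widget]
  take Auditable:  [Auditable Canvas Clickable object] + [Auditable Canvas Clickable object]
  take Canvas:  [Canvas Clickable object] + [Canvas Clickable object]
  take Clickable:  [Clickable object] + [Clickable object]
  take object:  [object] + [object]
MRO: Shareable Versioned Widget Auditable Canvas Clickable object
Auditable sits at index 3.

3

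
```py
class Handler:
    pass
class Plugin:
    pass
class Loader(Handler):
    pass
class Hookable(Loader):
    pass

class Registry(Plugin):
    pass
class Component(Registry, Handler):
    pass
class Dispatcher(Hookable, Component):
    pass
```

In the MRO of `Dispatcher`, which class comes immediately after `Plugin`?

L[Dispatcher] = Dispatcher + merge(L[Hookable], L[Component], [Hookable Component])
  take Hookable:  [Hookable Loader Handler object] + [Component Registry Plugin Handler object] + [Hookable Component]
  take Loader:  [Loader Handler object] + [Component Registry Plugin Handler object] + [Component]
  take Component:  [Handler object] + [Component Registry Plugin Handler object] + [Component]
  take Registry:  [Handler object] + [Registry Plugin Handler object]
  take Plugin:  [Handler object] + [Plugin Handler object]
  take Handler:  [Handler object] + [Handler object]
  take object:  [object] + [object]
MRO: Dispatcher Hookable Loader Component Registry Plugin Handler object
Plugin is at position 5; next is Handler.

Handler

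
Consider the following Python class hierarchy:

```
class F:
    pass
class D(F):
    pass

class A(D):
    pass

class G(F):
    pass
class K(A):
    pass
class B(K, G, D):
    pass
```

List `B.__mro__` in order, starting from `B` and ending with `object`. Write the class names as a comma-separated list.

B, K, A, G, D, F, object

L[B] = B + merge(L[K], L[G], L[D], [K G D])
  take K:  [K A D F object] + [G F object] + [D F object] + [K G D]
  take A:  [A D F object] + [G F object] + [D F object] + [G D]
  take G:  [D F object] + [G F object] + [D F object] + [G D]
  take D:  [D F object] + [F object] + [D F object] + [D]
  take F:  [F object] + [F object] + [F object]
  take object:  [object] + [object] + [object]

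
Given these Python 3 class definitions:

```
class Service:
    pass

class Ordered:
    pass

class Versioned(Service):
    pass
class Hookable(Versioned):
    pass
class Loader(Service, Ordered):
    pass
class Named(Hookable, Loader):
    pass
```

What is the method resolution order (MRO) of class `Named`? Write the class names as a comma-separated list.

Named, Hookable, Versioned, Loader, Service, Ordered, object

L[Named] = Named + merge(L[Hookable], L[Loader], [Hookable Loader])
  take Hookable:  [Hookable Versioned Service object] + [Loader Service Ordered object] + [Hookable Loader]
  take Versioned:  [Versioned Service object] + [Loader Service Ordered object] + [Loader]
  take Loader:  [Service object] + [Loader Service Ordered object] + [Loader]
  take Service:  [Service object] + [Service Ordered object]
  take Ordered:  [object] + [Ordered object]
  take object:  [object] + [object]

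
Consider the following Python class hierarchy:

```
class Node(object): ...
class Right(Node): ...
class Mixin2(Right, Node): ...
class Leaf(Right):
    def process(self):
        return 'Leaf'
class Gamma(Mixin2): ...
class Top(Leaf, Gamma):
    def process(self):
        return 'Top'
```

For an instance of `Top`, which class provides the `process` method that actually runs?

Top

L[Top] = Top + merge(L[Leaf], L[Gamma], [Leaf Gamma])
  take Leaf:  [Leaf Right Node object] + [Gamma Mixin2 Right Node object] + [Leaf Gamma]
  take Gamma:  [Right Node object] + [Gamma Mixin2 Right Node object] + [Gamma]
  take Mixin2:  [Right Node object] + [Mixin2 Right Node object]
  take Right:  [Right Node object] + [Right Node object]
  take Node:  [Node object] + [Node object]
  take object:  [object] + [object]
MRO: Top Leaf Gamma Mixin2 Right Node object
process is defined in: Leaf, Top. First along the MRO is Top.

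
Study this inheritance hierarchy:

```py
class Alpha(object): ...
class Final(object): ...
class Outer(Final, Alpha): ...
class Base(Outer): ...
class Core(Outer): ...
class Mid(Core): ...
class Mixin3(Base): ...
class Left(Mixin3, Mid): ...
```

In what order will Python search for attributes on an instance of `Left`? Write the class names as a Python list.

L[Left] = Left + merge(L[Mixin3], L[Mid], [Mixin3 Mid])
  take Mixin3:  [Mixin3 Base Outer Final Alpha object] + [Mid Core Outer Final Alpha object] + [Mixin3 Mid]
  take Base:  [Base Outer Final Alpha object] + [Mid Core Outer Final Alpha object] + [Mid]
  take Mid:  [Outer Final Alpha object] + [Mid Core Outer Final Alpha object] + [Mid]
  take Core:  [Outer Final Alpha object] + [Core Outer Final Alpha object]
  take Outer:  [Outer Final Alpha object] + [Outer Final Alpha object]
  take Final:  [Final Alpha object] + [Final Alpha object]
  take Alpha:  [Alpha object] + [Alpha object]
  take object:  [object] + [object]

[Left, Mixin3, Base, Mid, Core, Outer, Final, Alpha, object]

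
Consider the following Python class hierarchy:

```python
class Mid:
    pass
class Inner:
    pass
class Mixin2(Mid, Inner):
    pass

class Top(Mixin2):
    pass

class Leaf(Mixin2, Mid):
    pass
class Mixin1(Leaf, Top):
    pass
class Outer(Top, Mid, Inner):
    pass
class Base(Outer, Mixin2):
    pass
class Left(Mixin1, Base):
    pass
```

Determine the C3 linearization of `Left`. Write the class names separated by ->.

Left -> Mixin1 -> Leaf -> Base -> Outer -> Top -> Mixin2 -> Mid -> Inner -> object

L[Left] = Left + merge(L[Mixin1], L[Base], [Mixin1 Base])
  take Mixin1:  [Mixin1 Leaf Top Mixin2 Mid Inner object] + [Base Outer Top Mixin2 Mid Inner object] + [Mixin1 Base]
  take Leaf:  [Leaf Top Mixin2 Mid Inner object] + [Base Outer Top Mixin2 Mid Inner object] + [Base]
  take Base:  [Top Mixin2 Mid Inner object] + [Base Outer Top Mixin2 Mid Inner object] + [Base]
  take Outer:  [Top Mixin2 Mid Inner object] + [Outer Top Mixin2 Mid Inner object]
  take Top:  [Top Mixin2 Mid Inner object] + [Top Mixin2 Mid Inner object]
  take Mixin2:  [Mixin2 Mid Inner object] + [Mixin2 Mid Inner object]
  take Mid:  [Mid Inner object] + [Mid Inner object]
  take Inner:  [Inner object] + [Inner object]
  take object:  [object] + [object]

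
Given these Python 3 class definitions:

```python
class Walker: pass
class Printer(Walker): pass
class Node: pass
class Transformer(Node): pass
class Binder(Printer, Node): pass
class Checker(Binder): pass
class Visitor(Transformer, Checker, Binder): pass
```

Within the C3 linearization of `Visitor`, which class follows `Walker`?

Node

L[Visitor] = Visitor + merge(L[Transformer], L[Checker], L[Binder], [Transformer Checker Binder])
  take Transformer:  [Transformer Node object] + [Checker Binder Printer Walker Node object] + [Binder Printer Walker Node object] + [Transformer Checker Binder]
  take Checker:  [Node object] + [Checker Binder Printer Walker Node object] + [Binder Printer Walker Node object] + [Checker Binder]
  take Binder:  [Node object] + [Binder Printer Walker Node object] + [Binder Printer Walker Node object] + [Binder]
  take Printer:  [Node object] + [Printer Walker Node object] + [Printer Walker Node object]
  take Walker:  [Node object] + [Walker Node object] + [Walker Node object]
  take Node:  [Node object] + [Node object] + [Node object]
  take object:  [object] + [object] + [object]
MRO: Visitor Transformer Checker Binder Printer Walker Node object
Walker is at position 5; next is Node.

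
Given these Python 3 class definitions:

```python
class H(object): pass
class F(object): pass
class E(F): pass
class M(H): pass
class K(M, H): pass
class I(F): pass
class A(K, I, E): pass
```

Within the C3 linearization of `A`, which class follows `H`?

L[A] = A + merge(L[K], L[I], L[E], [K I E])
  take K:  [K M H object] + [I F object] + [E F object] + [K I E]
  take M:  [M H object] + [I F object] + [E F object] + [I E]
  take H:  [H object] + [I F object] + [E F object] + [I E]
  take I:  [object] + [I F object] + [E F object] + [I E]
  take E:  [object] + [F object] + [E F object] + [E]
  take F:  [object] + [F object] + [F object]
  take object:  [object] + [object] + [object]
MRO: A K M H I E F object
H is at position 3; next is I.

I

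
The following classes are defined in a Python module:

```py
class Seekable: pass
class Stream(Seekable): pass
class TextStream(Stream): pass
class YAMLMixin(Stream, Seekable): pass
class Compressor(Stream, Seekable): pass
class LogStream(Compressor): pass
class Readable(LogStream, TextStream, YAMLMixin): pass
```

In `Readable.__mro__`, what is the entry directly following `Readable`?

L[Readable] = Readable + merge(L[LogStream], L[TextStream], L[YAMLMixin], [LogStream TextStream YAMLMixin])
  take LogStream:  [LogStream Compressor Stream Seekable object] + [TextStream Stream Seekable object] + [YAMLMixin Stream Seekable object] + [LogStream TextStream YAMLMixin]
  take Compressor:  [Compressor Stream Seekable object] + [TextStream Stream Seekable object] + [YAMLMixin Stream Seekable object] + [TextStream YAMLMixin]
  take TextStream:  [Stream Seekable object] + [TextStream Stream Seekable object] + [YAMLMixin Stream Seekable object] + [TextStream YAMLMixin]
  take YAMLMixin:  [Stream Seekable object] + [Stream Seekable object] + [YAMLMixin Stream Seekable object] + [YAMLMixin]
  take Stream:  [Stream Seekable object] + [Stream Seekable object] + [Stream Seekable object]
  take Seekable:  [Seekable object] + [Seekable object] + [Seekable object]
  take object:  [object] + [object] + [object]
MRO: Readable LogStream Compressor TextStream YAMLMixin Stream Seekable object
Readable is at position 0; next is LogStream.

LogStream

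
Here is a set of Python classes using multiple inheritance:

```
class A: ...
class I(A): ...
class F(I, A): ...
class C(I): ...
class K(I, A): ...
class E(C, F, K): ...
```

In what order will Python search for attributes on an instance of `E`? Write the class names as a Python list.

[E, C, F, K, I, A, object]

L[E] = E + merge(L[C], L[F], L[K], [C F K])
  take C:  [C I A object] + [F I A object] + [K I A object] + [C F K]
  take F:  [I A object] + [F I A object] + [K I A object] + [F K]
  take K:  [I A object] + [I A object] + [K I A object] + [K]
  take I:  [I A object] + [I A object] + [I A object]
  take A:  [A object] + [A object] + [A object]
  take object:  [object] + [object] + [object]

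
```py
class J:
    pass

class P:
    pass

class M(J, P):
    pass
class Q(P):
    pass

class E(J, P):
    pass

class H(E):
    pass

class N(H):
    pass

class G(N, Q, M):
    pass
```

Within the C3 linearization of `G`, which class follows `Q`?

M

L[G] = G + merge(L[N], L[Q], L[M], [N Q M])
  take N:  [N H E J P object] + [Q P object] + [M J P object] + [N Q M]
  take H:  [H E J P object] + [Q P object] + [M J P object] + [Q M]
  take E:  [E J P object] + [Q P object] + [M J P object] + [Q M]
  take Q:  [J P object] + [Q P object] + [M J P object] + [Q M]
  take M:  [J P object] + [P object] + [M J P object] + [M]
  take J:  [J P object] + [P object] + [J P object]
  take P:  [P object] + [P object] + [P object]
  take object:  [object] + [object] + [object]
MRO: G N H E Q M J P object
Q is at position 4; next is M.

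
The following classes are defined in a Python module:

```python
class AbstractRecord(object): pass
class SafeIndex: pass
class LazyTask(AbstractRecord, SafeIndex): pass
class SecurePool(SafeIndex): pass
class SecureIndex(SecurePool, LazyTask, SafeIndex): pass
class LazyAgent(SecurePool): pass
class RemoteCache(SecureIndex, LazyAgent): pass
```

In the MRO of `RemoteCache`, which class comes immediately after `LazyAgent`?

SecurePool

L[RemoteCache] = RemoteCache + merge(L[SecureIndex], L[LazyAgent], [SecureIndex LazyAgent])
  take SecureIndex:  [SecureIndex SecurePool LazyTask AbstractRecord SafeIndex object] + [LazyAgent SecurePool SafeIndex object] + [SecureIndex LazyAgent]
  take LazyAgent:  [SecurePool LazyTask AbstractRecord SafeIndex object] + [LazyAgent SecurePool SafeIndex object] + [LazyAgent]
  take SecurePool:  [SecurePool LazyTask AbstractRecord SafeIndex object] + [SecurePool SafeIndex object]
  take LazyTask:  [LazyTask AbstractRecord SafeIndex object] + [SafeIndex object]
  take AbstractRecord:  [AbstractRecord SafeIndex object] + [SafeIndex object]
  take SafeIndex:  [SafeIndex object] + [SafeIndex object]
  take object:  [object] + [object]
MRO: RemoteCache SecureIndex LazyAgent SecurePool LazyTask AbstractRecord SafeIndex object
LazyAgent is at position 2; next is SecurePool.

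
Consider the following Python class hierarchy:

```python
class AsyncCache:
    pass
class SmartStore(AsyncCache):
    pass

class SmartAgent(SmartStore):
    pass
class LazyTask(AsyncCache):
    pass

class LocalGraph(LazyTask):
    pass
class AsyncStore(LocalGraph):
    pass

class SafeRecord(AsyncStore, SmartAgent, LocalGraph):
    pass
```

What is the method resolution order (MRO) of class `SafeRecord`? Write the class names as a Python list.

[SafeRecord, AsyncStore, SmartAgent, LocalGraph, LazyTask, SmartStore, AsyncCache, object]

L[SafeRecord] = SafeRecord + merge(L[AsyncStore], L[SmartAgent], L[LocalGraph], [AsyncStore SmartAgent LocalGraph])
  take AsyncStore:  [AsyncStore LocalGraph LazyTask AsyncCache object] + [SmartAgent SmartStore AsyncCache object] + [LocalGraph LazyTask AsyncCache object] + [AsyncStore SmartAgent LocalGraph]
  take SmartAgent:  [LocalGraph LazyTask AsyncCache object] + [SmartAgent SmartStore AsyncCache object] + [LocalGraph LazyTask AsyncCache object] + [SmartAgent LocalGraph]
  take LocalGraph:  [LocalGraph LazyTask AsyncCache object] + [SmartStore AsyncCache object] + [LocalGraph LazyTask AsyncCache object] + [LocalGraph]
  take LazyTask:  [LazyTask AsyncCache object] + [SmartStore AsyncCache object] + [LazyTask AsyncCache object]
  take SmartStore:  [AsyncCache object] + [SmartStore AsyncCache object] + [AsyncCache object]
  take AsyncCache:  [AsyncCache object] + [AsyncCache object] + [AsyncCache object]
  take object:  [object] + [object] + [object]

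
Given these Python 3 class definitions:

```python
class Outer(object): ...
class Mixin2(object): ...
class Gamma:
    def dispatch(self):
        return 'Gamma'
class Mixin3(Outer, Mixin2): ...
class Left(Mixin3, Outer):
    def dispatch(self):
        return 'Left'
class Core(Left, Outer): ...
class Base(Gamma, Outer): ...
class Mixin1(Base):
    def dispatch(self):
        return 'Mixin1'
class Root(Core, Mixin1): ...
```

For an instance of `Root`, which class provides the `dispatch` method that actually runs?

Left

L[Root] = Root + merge(L[Core], L[Mixin1], [Core Mixin1])
  take Core:  [Core Left Mixin3 Outer Mixin2 object] + [Mixin1 Base Gamma Outer object] + [Core Mixin1]
  take Left:  [Left Mixin3 Outer Mixin2 object] + [Mixin1 Base Gamma Outer object] + [Mixin1]
  take Mixin3:  [Mixin3 Outer Mixin2 object] + [Mixin1 Base Gamma Outer object] + [Mixin1]
  take Mixin1:  [Outer Mixin2 object] + [Mixin1 Base Gamma Outer object] + [Mixin1]
  take Base:  [Outer Mixin2 object] + [Base Gamma Outer object]
  take Gamma:  [Outer Mixin2 object] + [Gamma Outer object]
  take Outer:  [Outer Mixin2 object] + [Outer object]
  take Mixin2:  [Mixin2 object] + [object]
  take object:  [object] + [object]
MRO: Root Core Left Mixin3 Mixin1 Base Gamma Outer Mixin2 object
dispatch is defined in: Gamma, Left, Mixin1. First along the MRO is Left.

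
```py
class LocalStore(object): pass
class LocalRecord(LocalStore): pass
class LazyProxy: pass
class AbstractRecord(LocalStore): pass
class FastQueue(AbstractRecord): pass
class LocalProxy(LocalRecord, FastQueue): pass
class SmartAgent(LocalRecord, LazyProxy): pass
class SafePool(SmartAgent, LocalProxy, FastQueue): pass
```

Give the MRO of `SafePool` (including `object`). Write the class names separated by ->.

L[SafePool] = SafePool + merge(L[SmartAgent], L[LocalProxy], L[FastQueue], [SmartAgent LocalProxy FastQueue])
  take SmartAgent:  [SmartAgent LocalRecord LocalStore LazyProxy object] + [LocalProxy LocalRecord FastQueue AbstractRecord LocalStore object] + [FastQueue AbstractRecord LocalStore object] + [SmartAgent LocalProxy FastQueue]
  take LocalProxy:  [LocalRecord LocalStore LazyProxy object] + [LocalProxy LocalRecord FastQueue AbstractRecord LocalStore object] + [FastQueue AbstractRecord LocalStore object] + [LocalProxy FastQueue]
  take LocalRecord:  [LocalRecord LocalStore LazyProxy object] + [LocalRecord FastQueue AbstractRecord LocalStore object] + [FastQueue AbstractRecord LocalStore object] + [FastQueue]
  take FastQueue:  [LocalStore LazyProxy object] + [FastQueue AbstractRecord LocalStore object] + [FastQueue AbstractRecord LocalStore object] + [FastQueue]
  take AbstractRecord:  [LocalStore LazyProxy object] + [AbstractRecord LocalStore object] + [AbstractRecord LocalStore object]
  take LocalStore:  [LocalStore LazyProxy object] + [LocalStore object] + [LocalStore object]
  take LazyProxy:  [LazyProxy object] + [object] + [object]
  take object:  [object] + [object] + [object]

SafePool -> SmartAgent -> LocalProxy -> LocalRecord -> FastQueue -> AbstractRecord -> LocalStore -> LazyProxy -> object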